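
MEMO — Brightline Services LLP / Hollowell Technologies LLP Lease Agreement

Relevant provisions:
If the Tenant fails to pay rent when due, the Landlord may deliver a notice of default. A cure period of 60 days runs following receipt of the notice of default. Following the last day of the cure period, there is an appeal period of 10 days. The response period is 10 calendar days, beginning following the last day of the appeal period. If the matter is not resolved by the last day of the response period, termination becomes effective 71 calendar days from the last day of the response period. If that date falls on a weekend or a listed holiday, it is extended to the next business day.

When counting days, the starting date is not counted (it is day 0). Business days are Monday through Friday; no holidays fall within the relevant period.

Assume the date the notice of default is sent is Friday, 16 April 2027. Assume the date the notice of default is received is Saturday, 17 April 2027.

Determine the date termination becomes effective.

The last day of the cure period: 60 calendar days after 17 April 2027 is 16 June 2027.
The last day of the appeal period: 10 calendar days after 16 June 2027 is 26 June 2027.
The last day of the response period: 26 June 2027 + 10 days = 6 July 2027.
Adding 71 calendar days to 6 July 2027 gives 15 September 2027, which is the date termination becomes effective. 15 September 2027 is a Wednesday, so no roll-forward applies.

15 September 2027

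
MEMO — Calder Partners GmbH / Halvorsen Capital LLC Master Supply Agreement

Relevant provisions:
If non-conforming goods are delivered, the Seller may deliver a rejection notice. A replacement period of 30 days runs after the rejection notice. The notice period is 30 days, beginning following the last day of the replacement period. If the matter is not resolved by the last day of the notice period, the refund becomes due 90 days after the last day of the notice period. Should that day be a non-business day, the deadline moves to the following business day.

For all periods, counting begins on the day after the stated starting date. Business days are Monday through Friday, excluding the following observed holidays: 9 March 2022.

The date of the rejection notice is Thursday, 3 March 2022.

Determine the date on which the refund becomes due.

1 August 2022

Adding 30 calendar days to 3 March 2022 gives 2 April 2022, which is the last day of the replacement period.
The last day of the notice period: 30 calendar days after 2 April 2022 is 2 May 2022.
The date on which the refund becomes due: 90 calendar days after 2 May 2022 is 31 July 2022. That falls on a Sunday, so it rolls to the next business day, Monday, 1 August 2022.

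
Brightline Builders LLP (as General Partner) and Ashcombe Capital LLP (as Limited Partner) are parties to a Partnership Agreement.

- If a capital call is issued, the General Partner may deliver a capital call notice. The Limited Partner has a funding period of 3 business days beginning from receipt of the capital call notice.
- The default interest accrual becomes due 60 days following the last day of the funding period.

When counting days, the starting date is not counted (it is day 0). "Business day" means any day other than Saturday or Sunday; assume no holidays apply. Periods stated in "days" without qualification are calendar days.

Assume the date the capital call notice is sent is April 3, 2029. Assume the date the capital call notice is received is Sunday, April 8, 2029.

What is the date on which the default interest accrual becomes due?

From Sunday, April 8, 2029, 3 business days (Apr 9, Apr 10, Apr 11, skipping weekends) brings us to Wednesday, April 11, 2029, which is the last day of the funding period.
The date on which the default interest accrual becomes due: 60 calendar days after April 11, 2029 is June 10, 2029.

June 10, 2029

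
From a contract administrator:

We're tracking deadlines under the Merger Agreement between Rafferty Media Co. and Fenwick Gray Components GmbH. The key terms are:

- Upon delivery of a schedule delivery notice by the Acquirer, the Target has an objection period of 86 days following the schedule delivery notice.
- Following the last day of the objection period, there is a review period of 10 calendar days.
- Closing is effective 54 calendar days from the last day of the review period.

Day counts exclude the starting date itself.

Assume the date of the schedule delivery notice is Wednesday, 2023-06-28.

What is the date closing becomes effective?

2023-11-25

The last day of the objection period: 2023-06-28 + 86 days = 2023-09-22.
The last day of the review period: 2023-09-22 + 10 days = 2023-10-02.
The date closing becomes effective: 54 calendar days after 2023-10-02 is 2023-11-25.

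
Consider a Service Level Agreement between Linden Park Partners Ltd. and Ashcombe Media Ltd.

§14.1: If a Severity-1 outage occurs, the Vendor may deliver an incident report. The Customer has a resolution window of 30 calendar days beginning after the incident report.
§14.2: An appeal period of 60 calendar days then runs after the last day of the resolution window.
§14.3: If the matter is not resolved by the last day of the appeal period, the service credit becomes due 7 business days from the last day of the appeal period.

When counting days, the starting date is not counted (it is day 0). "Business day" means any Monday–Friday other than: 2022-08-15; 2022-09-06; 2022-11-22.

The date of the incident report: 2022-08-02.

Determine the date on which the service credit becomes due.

2022-11-09

The last day of the resolution window: 30 calendar days after 2022-08-02 is 2022-09-01.
Adding 60 calendar days to 2022-09-01 gives 2022-10-31, which is the last day of the appeal period.
The date on which the service credit becomes due: counting 7 business days from Monday, 2022-10-31 (Nov 1, Nov 2, Nov 3, Nov 4, Nov 7, Nov 8, Nov 9, skipping weekends) reaches Wednesday, 2022-11-09.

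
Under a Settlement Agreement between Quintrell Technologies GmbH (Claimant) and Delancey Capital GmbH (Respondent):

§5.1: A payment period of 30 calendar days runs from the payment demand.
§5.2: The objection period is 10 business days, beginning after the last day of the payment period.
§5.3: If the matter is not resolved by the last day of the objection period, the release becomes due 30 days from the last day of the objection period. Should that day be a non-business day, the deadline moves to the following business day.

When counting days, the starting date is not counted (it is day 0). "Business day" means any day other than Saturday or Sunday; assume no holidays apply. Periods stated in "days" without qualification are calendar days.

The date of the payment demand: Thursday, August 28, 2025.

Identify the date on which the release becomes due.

November 10, 2025

The last day of the payment period: August 28, 2025 + 30 days = September 27, 2025.
The last day of the objection period: counting 10 business days from Saturday, September 27, 2025 (Sep 29, Sep 30, Oct 1, Oct 2, Oct 3, Oct 6, Oct 7, Oct 8, Oct 9, Oct 10, skipping weekends) reaches Friday, October 10, 2025.
The date on which the release becomes due: 30 calendar days after October 10, 2025 is November 9, 2025. That falls on a Sunday, so it rolls to the next business day, Monday, November 10, 2025.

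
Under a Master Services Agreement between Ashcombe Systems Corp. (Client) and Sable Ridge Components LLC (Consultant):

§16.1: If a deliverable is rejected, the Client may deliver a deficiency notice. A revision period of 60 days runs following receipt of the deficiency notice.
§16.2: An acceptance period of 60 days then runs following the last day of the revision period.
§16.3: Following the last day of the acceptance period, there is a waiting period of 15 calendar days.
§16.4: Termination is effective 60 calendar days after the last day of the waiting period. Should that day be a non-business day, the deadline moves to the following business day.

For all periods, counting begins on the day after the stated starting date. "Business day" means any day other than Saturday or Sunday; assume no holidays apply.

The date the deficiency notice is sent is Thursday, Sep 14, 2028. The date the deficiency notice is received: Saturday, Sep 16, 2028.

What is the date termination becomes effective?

The last day of the revision period: Sep 16, 2028 + 60 days = Nov 15, 2028.
The last day of the acceptance period: 60 calendar days after Nov 15, 2028 is Jan 14, 2029.
The last day of the waiting period: Jan 14, 2029 + 15 days = Jan 29, 2029.
Adding 60 calendar days to Jan 29, 2029 gives Mar 30, 2029, which is the date termination becomes effective. Mar 30, 2029 is a Friday, so no roll-forward applies.

Mar 30, 2029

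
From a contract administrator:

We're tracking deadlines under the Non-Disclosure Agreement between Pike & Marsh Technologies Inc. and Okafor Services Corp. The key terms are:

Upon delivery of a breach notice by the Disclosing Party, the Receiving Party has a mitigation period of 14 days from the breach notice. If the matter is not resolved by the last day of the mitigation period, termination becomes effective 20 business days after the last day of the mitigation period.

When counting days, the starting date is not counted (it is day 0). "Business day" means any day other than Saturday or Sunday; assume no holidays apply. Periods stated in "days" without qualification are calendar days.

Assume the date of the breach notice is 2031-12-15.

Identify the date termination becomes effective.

2032-01-26

The last day of the mitigation period: 2031-12-15 + 14 days = 2031-12-29.
The date termination becomes effective: counting 20 business days from Monday, 2031-12-29 (Dec 30, Dec 31, Jan 1, Jan 2, …, Jan 22, Jan 23, Jan 26, skipping weekends) reaches Monday, 2032-01-26.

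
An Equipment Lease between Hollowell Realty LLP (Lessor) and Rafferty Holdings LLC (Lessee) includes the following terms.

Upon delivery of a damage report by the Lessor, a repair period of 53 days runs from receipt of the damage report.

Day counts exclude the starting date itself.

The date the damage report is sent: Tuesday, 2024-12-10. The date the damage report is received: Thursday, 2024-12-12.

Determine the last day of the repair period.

Adding 53 calendar days to 2024-12-12 gives 2025-02-03, which is the last day of the repair period.

2025-02-03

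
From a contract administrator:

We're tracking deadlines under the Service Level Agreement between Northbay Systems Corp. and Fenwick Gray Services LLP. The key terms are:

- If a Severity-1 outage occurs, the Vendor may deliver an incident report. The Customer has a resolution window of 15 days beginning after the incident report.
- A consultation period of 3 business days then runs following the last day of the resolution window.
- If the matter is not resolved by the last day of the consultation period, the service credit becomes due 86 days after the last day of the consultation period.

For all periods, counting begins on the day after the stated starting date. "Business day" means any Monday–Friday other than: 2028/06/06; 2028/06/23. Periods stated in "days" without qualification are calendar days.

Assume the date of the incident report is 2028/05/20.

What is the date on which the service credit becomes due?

2028/09/02

Adding 15 calendar days to 2028/05/20 gives 2028/06/04, which is the last day of the resolution window.
The last day of the consultation period: 3 business days after Sunday, 2028/06/04, skipping weekends and the listed holiday on Jun 6 — Jun 5, Jun 7, Jun 8 — lands on Thursday, 2028/06/08.
The date on which the service credit becomes due: 2028/06/08 + 86 days = 2028/09/02.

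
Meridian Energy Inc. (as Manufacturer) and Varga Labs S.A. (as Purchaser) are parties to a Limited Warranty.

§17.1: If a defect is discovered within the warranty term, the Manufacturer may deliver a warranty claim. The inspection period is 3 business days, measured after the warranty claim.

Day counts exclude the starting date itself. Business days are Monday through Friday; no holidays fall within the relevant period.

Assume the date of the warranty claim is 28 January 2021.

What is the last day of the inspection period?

2 February 2021

The last day of the inspection period: counting 3 business days from Thursday, 28 January 2021 (Jan 29, Feb 1, Feb 2, skipping weekends) reaches Tuesday, 2 February 2021.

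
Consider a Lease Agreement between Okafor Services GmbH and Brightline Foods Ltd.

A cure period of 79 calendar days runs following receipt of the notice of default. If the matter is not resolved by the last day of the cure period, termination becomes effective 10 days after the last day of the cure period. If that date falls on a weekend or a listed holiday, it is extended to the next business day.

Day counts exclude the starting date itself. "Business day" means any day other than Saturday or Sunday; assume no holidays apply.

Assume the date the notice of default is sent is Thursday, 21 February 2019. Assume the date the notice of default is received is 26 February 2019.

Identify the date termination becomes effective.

27 May 2019

The last day of the cure period: 79 calendar days after 26 February 2019 is 16 May 2019.
The date termination becomes effective: 16 May 2019 + 10 days = 26 May 2019. That falls on a Sunday, so it rolls to the next business day, Monday, 27 May 2019.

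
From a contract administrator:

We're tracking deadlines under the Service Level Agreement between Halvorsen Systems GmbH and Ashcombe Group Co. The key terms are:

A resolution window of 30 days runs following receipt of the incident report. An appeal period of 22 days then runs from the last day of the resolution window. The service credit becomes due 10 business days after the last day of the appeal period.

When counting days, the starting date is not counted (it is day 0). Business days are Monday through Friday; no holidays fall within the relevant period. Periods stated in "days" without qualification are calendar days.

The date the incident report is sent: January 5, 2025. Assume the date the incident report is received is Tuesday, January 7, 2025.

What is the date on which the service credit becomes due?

March 14, 2025

The last day of the resolution window: January 7, 2025 + 30 days = February 6, 2025.
The last day of the appeal period: 22 calendar days after February 6, 2025 is February 28, 2025.
The date on which the service credit becomes due: 10 business days after Friday, February 28, 2025, skipping weekends — Mar 3, Mar 4, Mar 5, Mar 6, Mar 7, Mar 10, Mar 11, Mar 12, Mar 13, Mar 14 — lands on Friday, March 14, 2025.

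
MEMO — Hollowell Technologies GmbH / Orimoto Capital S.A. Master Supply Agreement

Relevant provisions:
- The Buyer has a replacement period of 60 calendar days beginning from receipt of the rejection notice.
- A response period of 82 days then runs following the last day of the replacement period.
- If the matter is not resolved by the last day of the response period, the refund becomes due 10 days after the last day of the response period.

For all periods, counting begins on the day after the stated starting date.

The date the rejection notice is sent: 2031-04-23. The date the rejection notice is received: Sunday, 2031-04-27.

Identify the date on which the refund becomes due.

The last day of the replacement period: 2031-04-27 + 60 days = 2031-06-26.
Adding 82 calendar days to 2031-06-26 gives 2031-09-16, which is the last day of the response period.
The date on which the refund becomes due: 2031-09-16 + 10 days = 2031-09-26.

2031-09-26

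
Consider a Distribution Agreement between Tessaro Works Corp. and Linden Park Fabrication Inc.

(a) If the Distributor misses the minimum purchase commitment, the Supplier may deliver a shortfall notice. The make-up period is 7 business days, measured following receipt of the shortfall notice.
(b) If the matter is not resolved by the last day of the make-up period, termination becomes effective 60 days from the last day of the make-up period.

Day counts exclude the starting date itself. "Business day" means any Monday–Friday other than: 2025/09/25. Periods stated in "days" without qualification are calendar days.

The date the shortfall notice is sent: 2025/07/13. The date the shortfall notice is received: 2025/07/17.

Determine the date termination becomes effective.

2025/09/26

The last day of the make-up period: 7 business days after Thursday, 2025/07/17, skipping weekends — Jul 18, Jul 21, Jul 22, Jul 23, Jul 24, Jul 25, Jul 28 — lands on Monday, 2025/07/28.
The date termination becomes effective: 2025/07/28 + 60 days = 2025/09/26.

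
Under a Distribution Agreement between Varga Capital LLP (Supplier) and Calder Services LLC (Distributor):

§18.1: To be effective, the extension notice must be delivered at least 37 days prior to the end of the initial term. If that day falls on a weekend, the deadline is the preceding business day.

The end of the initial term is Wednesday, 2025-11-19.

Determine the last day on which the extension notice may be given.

Counting back 37 calendar days from 2025-11-19 gives 2025-10-13. That is a Monday, so no adjustment is needed.

2025-10-13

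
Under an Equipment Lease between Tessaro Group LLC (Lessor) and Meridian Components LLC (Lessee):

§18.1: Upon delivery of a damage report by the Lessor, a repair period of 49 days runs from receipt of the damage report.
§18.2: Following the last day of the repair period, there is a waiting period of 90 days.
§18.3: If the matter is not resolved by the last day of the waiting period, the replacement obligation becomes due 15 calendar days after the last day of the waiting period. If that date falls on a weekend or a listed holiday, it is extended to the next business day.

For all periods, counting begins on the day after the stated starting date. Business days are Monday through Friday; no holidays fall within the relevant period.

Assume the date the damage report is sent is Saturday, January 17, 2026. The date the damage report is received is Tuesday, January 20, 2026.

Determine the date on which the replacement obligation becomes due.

The last day of the repair period: January 20, 2026 + 49 days = March 10, 2026.
The last day of the waiting period: 90 calendar days after March 10, 2026 is June 8, 2026.
The date on which the replacement obligation becomes due: 15 calendar days after June 8, 2026 is June 23, 2026. June 23, 2026 is a Tuesday, so no roll-forward applies.

June 23, 2026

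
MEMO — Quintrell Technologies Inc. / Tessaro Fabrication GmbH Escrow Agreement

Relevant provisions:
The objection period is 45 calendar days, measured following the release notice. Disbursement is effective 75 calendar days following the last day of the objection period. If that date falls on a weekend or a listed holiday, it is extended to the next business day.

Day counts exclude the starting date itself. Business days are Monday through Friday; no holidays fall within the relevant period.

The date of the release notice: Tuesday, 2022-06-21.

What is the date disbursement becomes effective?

2022-10-19

The last day of the objection period: 45 calendar days after 2022-06-21 is 2022-08-05.
The date disbursement becomes effective: 75 calendar days after 2022-08-05 is 2022-10-19. 2022-10-19 is a Wednesday, so no roll-forward applies.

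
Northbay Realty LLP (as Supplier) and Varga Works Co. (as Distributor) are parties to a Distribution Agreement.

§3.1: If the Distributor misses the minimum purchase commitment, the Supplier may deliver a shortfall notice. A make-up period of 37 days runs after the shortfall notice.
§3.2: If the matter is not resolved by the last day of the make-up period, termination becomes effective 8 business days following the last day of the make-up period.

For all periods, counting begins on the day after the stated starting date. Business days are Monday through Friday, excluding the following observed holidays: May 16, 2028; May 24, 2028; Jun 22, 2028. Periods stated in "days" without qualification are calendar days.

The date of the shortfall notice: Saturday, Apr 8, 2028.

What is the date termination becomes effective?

May 29, 2028

The last day of the make-up period: 37 calendar days after Apr 8, 2028 is May 15, 2028.
The date termination becomes effective: 8 business days after Monday, May 15, 2028, skipping weekends and the listed holidays on May 16, May 24 — May 17, May 18, May 19, May 22, May 23, May 25, May 26, May 29 — lands on Monday, May 29, 2028.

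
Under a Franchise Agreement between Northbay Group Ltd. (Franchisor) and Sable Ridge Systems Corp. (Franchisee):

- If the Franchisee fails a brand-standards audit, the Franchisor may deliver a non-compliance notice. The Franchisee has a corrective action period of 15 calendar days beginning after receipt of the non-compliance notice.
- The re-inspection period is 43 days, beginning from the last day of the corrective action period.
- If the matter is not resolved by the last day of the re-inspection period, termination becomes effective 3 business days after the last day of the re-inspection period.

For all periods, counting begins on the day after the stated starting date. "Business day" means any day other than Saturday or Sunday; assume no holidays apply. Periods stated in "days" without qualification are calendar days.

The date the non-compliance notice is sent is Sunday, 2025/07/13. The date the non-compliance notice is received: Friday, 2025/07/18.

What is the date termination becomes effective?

The last day of the corrective action period: 2025/07/18 + 15 days = 2025/08/02.
The last day of the re-inspection period: 2025/08/02 + 43 days = 2025/09/14.
The date termination becomes effective: counting 3 business days from Sunday, 2025/09/14 (Sep 15, Sep 16, Sep 17, skipping weekends) reaches Wednesday, 2025/09/17.

2025/09/17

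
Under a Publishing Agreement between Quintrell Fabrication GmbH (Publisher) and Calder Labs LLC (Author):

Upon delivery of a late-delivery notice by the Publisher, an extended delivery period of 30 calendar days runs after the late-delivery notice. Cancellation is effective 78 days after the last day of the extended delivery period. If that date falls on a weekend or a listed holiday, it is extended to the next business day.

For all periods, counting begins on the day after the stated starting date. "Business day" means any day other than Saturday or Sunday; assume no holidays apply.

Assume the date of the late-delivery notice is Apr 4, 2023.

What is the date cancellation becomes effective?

Jul 21, 2023

The last day of the extended delivery period: Apr 4, 2023 + 30 days = May 4, 2023.
The date cancellation becomes effective: 78 calendar days after May 4, 2023 is Jul 21, 2023. Jul 21, 2023 is a Friday, so no roll-forward applies.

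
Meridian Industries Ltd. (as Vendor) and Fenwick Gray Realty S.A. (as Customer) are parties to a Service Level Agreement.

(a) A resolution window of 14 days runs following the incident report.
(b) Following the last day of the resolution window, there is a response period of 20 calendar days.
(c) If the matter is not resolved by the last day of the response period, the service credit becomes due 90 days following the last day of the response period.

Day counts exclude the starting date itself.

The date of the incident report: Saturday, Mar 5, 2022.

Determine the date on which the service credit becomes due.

The last day of the resolution window: 14 calendar days after Mar 5, 2022 is Mar 19, 2022.
The last day of the response period: Mar 19, 2022 + 20 days = Apr 8, 2022.
The date on which the service credit becomes due: 90 calendar days after Apr 8, 2022 is Jul 7, 2022.

Jul 7, 2022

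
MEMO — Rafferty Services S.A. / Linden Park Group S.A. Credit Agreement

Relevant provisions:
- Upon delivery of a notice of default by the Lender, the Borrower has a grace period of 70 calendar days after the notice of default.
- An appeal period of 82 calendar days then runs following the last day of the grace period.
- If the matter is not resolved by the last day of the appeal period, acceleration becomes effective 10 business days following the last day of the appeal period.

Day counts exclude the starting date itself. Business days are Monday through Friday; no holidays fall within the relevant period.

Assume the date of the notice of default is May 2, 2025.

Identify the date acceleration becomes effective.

October 15, 2025

The last day of the grace period: 70 calendar days after May 2, 2025 is July 11, 2025.
Adding 82 calendar days to July 11, 2025 gives October 1, 2025, which is the last day of the appeal period.
The date acceleration becomes effective: 10 business days after Wednesday, October 1, 2025, skipping weekends — Oct 2, Oct 3, Oct 6, Oct 7, Oct 8, Oct 9, Oct 10, Oct 13, Oct 14, Oct 15 — lands on Wednesday, October 15, 2025.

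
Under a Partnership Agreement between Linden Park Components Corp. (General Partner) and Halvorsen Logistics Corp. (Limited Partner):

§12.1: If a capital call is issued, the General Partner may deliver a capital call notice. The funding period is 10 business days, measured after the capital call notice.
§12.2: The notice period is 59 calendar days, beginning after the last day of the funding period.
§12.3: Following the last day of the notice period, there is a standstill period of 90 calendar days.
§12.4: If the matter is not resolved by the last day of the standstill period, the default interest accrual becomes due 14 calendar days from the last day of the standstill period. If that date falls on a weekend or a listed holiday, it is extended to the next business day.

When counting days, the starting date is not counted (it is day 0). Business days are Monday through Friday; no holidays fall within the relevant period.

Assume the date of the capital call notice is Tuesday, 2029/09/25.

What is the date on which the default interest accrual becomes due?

The last day of the funding period: 10 business days after Tuesday, 2029/09/25, skipping weekends — Sep 26, Sep 27, Sep 28, Oct 1, Oct 2, Oct 3, Oct 4, Oct 5, Oct 8, Oct 9 — lands on Tuesday, 2029/10/09.
Adding 59 calendar days to 2029/10/09 gives 2029/12/07, which is the last day of the notice period.
The last day of the standstill period: 90 calendar days after 2029/12/07 is 2030/03/07.
The date on which the default interest accrual becomes due: 14 calendar days after 2030/03/07 is 2030/03/21. 2030/03/21 is a Thursday, so no roll-forward applies.

2030/03/21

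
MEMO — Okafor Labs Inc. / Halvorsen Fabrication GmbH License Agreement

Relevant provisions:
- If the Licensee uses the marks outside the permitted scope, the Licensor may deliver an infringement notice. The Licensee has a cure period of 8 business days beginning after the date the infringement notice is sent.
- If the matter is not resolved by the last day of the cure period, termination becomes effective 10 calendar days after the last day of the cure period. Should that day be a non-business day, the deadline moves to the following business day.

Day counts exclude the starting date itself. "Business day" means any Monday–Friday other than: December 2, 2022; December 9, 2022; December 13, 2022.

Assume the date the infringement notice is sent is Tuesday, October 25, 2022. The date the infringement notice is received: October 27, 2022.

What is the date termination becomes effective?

The last day of the cure period: 8 business days after Tuesday, October 25, 2022, skipping weekends — Oct 26, Oct 27, Oct 28, Oct 31, Nov 1, Nov 2, Nov 3, Nov 4 — lands on Friday, November 4, 2022.
The date termination becomes effective: 10 calendar days after November 4, 2022 is November 14, 2022. November 14, 2022 is a Monday and is not a listed holiday, so no roll-forward applies.

November 14, 2022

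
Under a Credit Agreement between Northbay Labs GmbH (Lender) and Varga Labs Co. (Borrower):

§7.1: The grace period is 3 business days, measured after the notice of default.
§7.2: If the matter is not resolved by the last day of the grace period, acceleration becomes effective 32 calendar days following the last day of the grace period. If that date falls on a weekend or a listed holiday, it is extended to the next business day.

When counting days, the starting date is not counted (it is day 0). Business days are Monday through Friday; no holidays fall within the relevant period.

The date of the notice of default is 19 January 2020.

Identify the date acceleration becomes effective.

The last day of the grace period: 3 business days after Sunday, 19 January 2020, skipping weekends — Jan 20, Jan 21, Jan 22 — lands on Wednesday, 22 January 2020.
The date acceleration becomes effective: 22 January 2020 + 32 days = 23 February 2020. That falls on a Sunday, so it rolls to the next business day, Monday, 24 February 2020.

24 February 2020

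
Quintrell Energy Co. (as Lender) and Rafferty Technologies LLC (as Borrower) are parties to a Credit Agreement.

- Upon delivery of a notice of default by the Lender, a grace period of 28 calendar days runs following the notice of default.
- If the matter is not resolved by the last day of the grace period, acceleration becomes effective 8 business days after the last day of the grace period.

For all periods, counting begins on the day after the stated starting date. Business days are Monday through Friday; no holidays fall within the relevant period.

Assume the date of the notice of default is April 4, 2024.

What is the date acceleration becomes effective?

Adding 28 calendar days to April 4, 2024 gives May 2, 2024, which is the last day of the grace period.
From Thursday, May 2, 2024, 8 business days (May 3, May 6, May 7, May 8, May 9, May 10, May 13, May 14, skipping weekends) brings us to Tuesday, May 14, 2024, which is the date acceleration becomes effective.

May 14, 2024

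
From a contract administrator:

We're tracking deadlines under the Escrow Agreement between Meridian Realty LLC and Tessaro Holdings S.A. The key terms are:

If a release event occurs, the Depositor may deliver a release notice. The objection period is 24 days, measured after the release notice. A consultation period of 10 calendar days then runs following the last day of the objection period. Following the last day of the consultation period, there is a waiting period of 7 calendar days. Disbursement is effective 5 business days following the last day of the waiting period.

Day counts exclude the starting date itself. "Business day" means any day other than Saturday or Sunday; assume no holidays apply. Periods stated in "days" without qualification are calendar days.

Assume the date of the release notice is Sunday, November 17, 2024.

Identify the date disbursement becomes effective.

The last day of the objection period: November 17, 2024 + 24 days = December 11, 2024.
The last day of the consultation period: December 11, 2024 + 10 days = December 21, 2024.
Adding 7 calendar days to December 21, 2024 gives December 28, 2024, which is the last day of the waiting period.
The date disbursement becomes effective: counting 5 business days from Saturday, December 28, 2024 (Dec 30, Dec 31, Jan 1, Jan 2, Jan 3, skipping weekends) reaches Friday, January 3, 2025.

January 3, 2025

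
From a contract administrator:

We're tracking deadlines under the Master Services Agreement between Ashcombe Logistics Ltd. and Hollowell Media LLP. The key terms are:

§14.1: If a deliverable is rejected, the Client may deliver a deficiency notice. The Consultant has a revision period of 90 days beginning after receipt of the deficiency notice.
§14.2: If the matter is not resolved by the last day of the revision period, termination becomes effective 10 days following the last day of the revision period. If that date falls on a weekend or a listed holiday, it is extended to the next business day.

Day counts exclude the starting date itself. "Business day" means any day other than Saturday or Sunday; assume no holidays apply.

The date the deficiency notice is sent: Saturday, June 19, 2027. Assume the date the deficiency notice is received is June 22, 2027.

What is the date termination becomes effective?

The last day of the revision period: June 22, 2027 + 90 days = September 20, 2027.
The date termination becomes effective: September 20, 2027 + 10 days = September 30, 2027. September 30, 2027 is a Thursday, so no roll-forward applies.

September 30, 2027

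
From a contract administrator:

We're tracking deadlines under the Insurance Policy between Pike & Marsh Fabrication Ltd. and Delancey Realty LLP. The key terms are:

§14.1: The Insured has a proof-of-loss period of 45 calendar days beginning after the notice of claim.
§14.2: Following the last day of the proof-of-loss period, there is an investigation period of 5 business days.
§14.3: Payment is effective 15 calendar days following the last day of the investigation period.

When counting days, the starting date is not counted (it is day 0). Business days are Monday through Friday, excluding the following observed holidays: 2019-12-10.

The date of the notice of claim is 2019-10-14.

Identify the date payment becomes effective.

Adding 45 calendar days to 2019-10-14 gives 2019-11-28, which is the last day of the proof-of-loss period.
From Thursday, 2019-11-28, 5 business days (Nov 29, Dec 2, Dec 3, Dec 4, Dec 5, skipping weekends) brings us to Thursday, 2019-12-05, which is the last day of the investigation period.
The date payment becomes effective: 2019-12-05 + 15 days = 2019-12-20.

2019-12-20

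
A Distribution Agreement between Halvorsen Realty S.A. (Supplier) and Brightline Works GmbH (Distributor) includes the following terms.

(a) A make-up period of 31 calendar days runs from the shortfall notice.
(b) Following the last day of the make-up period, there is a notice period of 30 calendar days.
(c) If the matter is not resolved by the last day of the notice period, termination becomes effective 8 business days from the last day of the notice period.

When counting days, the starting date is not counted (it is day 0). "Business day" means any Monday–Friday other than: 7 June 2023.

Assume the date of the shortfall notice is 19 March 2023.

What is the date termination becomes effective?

The last day of the make-up period: 31 calendar days after 19 March 2023 is 19 April 2023.
Adding 30 calendar days to 19 April 2023 gives 19 May 2023, which is the last day of the notice period.
The date termination becomes effective: 8 business days after Friday, 19 May 2023, skipping weekends — May 22, May 23, May 24, May 25, May 26, May 29, May 30, May 31 — lands on Wednesday, 31 May 2023.

31 May 2023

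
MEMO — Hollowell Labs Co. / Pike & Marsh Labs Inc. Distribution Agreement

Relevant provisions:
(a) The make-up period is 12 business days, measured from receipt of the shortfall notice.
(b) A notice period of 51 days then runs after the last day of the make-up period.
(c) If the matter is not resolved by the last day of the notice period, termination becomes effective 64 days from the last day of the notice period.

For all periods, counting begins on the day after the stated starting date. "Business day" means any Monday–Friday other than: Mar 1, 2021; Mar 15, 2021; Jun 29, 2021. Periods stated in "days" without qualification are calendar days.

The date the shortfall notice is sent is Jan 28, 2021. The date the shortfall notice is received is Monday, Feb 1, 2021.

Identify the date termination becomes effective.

The last day of the make-up period: 12 business days after Monday, Feb 1, 2021, skipping weekends — Feb 2, Feb 3, Feb 4, Feb 5, …, Feb 15, Feb 16, Feb 17 — lands on Wednesday, Feb 17, 2021.
The last day of the notice period: 51 calendar days after Feb 17, 2021 is Apr 9, 2021.
The date termination becomes effective: 64 calendar days after Apr 9, 2021 is Jun 12, 2021.

Jun 12, 2021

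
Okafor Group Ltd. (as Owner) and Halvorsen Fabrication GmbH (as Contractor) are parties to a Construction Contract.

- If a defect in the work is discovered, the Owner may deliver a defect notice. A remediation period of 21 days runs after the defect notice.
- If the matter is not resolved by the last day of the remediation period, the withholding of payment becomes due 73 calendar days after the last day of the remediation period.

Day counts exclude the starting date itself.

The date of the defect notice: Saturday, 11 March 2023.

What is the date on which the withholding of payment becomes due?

Adding 21 calendar days to 11 March 2023 gives 1 April 2023, which is the last day of the remediation period.
The date on which the withholding of payment becomes due: 1 April 2023 + 73 days = 13 June 2023.

13 June 2023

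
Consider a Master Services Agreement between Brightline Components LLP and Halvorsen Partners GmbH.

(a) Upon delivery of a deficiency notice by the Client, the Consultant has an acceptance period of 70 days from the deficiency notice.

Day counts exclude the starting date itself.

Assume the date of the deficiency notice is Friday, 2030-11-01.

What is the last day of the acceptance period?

The last day of the acceptance period: 70 calendar days after 2030-11-01 is 2031-01-10.

2031-01-10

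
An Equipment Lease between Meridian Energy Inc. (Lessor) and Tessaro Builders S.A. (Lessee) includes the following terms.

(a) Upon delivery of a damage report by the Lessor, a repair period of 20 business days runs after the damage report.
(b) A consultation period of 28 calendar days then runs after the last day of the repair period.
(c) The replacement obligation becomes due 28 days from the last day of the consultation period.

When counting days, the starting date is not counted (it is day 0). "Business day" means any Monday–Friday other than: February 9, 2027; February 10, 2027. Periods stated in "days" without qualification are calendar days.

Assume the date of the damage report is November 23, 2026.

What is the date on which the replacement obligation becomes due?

The last day of the repair period: counting 20 business days from Monday, November 23, 2026 (Nov 24, Nov 25, Nov 26, Nov 27, …, Dec 17, Dec 18, Dec 21, skipping weekends) reaches Monday, December 21, 2026.
The last day of the consultation period: 28 calendar days after December 21, 2026 is January 18, 2027.
The date on which the replacement obligation becomes due: 28 calendar days after January 18, 2027 is February 15, 2027.

February 15, 2027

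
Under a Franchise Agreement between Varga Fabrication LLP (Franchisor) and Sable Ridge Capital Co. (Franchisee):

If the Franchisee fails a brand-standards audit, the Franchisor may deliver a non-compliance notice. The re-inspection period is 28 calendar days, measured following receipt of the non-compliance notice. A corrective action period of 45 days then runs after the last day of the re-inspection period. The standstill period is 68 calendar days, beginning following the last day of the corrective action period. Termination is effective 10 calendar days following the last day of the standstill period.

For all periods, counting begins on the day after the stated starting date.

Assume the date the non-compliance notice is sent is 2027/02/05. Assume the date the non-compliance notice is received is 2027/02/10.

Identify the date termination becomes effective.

2027/07/11

The last day of the re-inspection period: 2027/02/10 + 28 days = 2027/03/10.
The last day of the corrective action period: 45 calendar days after 2027/03/10 is 2027/04/24.
Adding 68 calendar days to 2027/04/24 gives 2027/07/01, which is the last day of the standstill period.
The date termination becomes effective: 2027/07/01 + 10 days = 2027/07/11.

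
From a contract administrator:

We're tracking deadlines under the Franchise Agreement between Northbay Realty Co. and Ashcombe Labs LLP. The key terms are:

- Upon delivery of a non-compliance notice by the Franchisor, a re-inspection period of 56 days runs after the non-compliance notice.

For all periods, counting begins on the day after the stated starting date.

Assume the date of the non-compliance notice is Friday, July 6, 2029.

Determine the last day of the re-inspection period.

The last day of the re-inspection period: 56 calendar days after July 6, 2029 is August 31, 2029.

August 31, 2029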